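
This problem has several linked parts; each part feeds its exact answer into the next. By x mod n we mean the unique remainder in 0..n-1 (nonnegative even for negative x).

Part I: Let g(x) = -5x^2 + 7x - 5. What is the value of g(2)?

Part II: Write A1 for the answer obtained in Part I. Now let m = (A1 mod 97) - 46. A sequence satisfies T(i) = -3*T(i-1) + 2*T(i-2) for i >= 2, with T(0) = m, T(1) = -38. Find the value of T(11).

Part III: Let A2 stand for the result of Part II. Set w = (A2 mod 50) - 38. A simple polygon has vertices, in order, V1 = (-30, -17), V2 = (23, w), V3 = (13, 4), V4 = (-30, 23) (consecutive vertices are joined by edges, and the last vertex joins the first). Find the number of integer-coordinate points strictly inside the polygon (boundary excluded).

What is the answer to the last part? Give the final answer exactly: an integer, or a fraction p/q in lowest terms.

901

Part I: -5*(2)^2 + 7*(2)^1 - 5 = (-20) + (14) + (-5) = -11; answer -11
Part II: A1 = -11; m = 40; T(2) = -3*(-38) + 2*(40) = 194; iterating: T(2)=194, T(3)=-658, T(4)=2362, T(5)=-8402, T(6)=29930, T(7)=-106594, T(8)=379642, T(9)=-1352114, T(10)=4815626, T(11)=-17151106; answer -17151106
Part III: A2 = -17151106; w = 6; cross terms: (-30*6 - 23*-17)=211, (23*4 - 13*6)=14, (13*23 - -30*4)=419, (-30*-17 - -30*23)=1200; twice the area = |1844| = 1844; area = 922; boundary points = 1 + 2 + 1 + 40 = 44; strictly interior points = area - boundary/2 + 1 = 901; answer 901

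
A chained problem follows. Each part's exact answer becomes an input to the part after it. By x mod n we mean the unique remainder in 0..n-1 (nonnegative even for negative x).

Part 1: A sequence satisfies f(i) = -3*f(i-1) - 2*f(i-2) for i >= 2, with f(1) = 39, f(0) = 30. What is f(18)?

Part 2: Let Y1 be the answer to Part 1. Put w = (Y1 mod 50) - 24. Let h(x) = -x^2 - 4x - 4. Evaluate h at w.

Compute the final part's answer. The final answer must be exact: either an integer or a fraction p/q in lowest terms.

-81

Part 1: f(2) = -3*(39) - 2*(30) = -177; iterating: f(2)=-177, f(3)=453, f(4)=-1005, f(5)=2109, f(6)=-4317, f(7)=8733, f(8)=-17565, f(9)=35229, f(10)=-70557, f(11)=141213, f(12)=-282525, f(13)=565149, f(14)=-1130397, f(15)=2260893, f(16)=-4521885, f(17)=9043869, f(18)=-18087837; answer -18087837
Part 2: Y1 = -18087837; w = -11; -1*(-11)^2 - 4*(-11)^1 - 4 = (-121) + (44) + (-4) = -81; answer -81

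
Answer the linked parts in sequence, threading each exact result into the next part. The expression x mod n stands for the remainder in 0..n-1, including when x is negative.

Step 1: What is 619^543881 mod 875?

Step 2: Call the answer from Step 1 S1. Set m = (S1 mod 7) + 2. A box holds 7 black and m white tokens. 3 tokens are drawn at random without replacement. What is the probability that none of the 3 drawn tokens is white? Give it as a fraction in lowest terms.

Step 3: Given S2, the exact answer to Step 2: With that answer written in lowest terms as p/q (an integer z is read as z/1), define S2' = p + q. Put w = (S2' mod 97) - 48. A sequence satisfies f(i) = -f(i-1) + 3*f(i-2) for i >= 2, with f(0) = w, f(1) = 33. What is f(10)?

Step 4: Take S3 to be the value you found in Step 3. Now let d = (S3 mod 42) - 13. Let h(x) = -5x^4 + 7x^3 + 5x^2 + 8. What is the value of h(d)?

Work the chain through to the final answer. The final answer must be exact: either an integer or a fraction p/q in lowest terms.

-2158460

Step 1: squarings mod 875: 619^1=619, 619^2=786, 619^4=46, 619^8=366, 619^16=81, 619^32=436, 619^64=221, 619^128=716, 619^256=781, 619^512=86, 619^1024=396, 619^2048=191, 619^4096=606, 619^8192=611, 619^16384=571, 619^32768=541, 619^65536=431, 619^131072=261, 619^262144=746, 619^524288=16; 619^543881 = 619^1 * 619^8 * 619^128 * 619^1024 * 619^2048 * 619^16384 * 619^524288 = 719 (mod 875); answer 719
Step 2: S1 = 719; m = 7; total draws C(14,3) = 364; favorable C(7,3) = 35; P = 5/52; answer 5/52
Step 3: S2 = 5/52; threaded value p + q = 57; w = 9; f(2) = -1*(33) + 3*(9) = -6; iterating: f(2)=-6, f(3)=105, f(4)=-123, f(5)=438, f(6)=-807, f(7)=2121, f(8)=-4542, f(9)=10905, f(10)=-24531; answer -24531
Step 4: S3 = -24531; d = 26; -5*(26)^4 + 7*(26)^3 + 5*(26)^2 + 8 = (-2284880) + (123032) + (3380) + (8) = -2158460; answer -2158460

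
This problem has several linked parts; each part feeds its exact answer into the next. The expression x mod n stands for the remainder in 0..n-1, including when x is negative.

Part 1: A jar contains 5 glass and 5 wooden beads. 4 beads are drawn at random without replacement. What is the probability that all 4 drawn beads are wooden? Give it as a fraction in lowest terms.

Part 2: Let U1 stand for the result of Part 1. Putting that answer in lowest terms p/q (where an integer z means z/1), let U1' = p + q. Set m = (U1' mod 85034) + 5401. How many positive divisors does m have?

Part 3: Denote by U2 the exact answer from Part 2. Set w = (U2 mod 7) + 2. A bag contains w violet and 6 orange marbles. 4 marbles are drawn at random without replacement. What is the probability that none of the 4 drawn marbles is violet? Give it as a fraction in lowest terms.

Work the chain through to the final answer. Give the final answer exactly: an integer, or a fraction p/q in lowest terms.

Part 1: total draws C(10,4) = 210; favorable C(5,4) = 5; P = 1/42; answer 1/42
Part 2: U1 = 1/42; threaded value p + q = 43; m = 5444; 5444 = 2^2 * 1361; number of divisors = (2+1) * (1+1) = 6; answer 6
Part 3: U2 = 6; w = 8; total draws C(14,4) = 1001; favorable C(6,4) = 15; P = 15/1001; answer 15/1001

15/1001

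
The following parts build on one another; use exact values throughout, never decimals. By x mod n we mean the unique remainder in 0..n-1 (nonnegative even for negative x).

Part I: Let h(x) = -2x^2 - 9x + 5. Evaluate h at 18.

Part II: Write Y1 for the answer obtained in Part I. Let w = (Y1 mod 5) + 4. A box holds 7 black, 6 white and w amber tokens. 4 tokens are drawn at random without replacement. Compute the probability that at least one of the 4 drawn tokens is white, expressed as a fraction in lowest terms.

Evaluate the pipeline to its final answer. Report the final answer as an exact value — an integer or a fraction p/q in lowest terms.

Part I: -2*(18)^2 - 9*(18)^1 + 5 = (-648) + (-162) + (5) = -805; answer -805
Part II: Y1 = -805; w = 4; total draws C(17,4) = 2380; complement C(11,4) = 330; favorable 2380 - 330 = 2050; P = 205/238; answer 205/238

205/238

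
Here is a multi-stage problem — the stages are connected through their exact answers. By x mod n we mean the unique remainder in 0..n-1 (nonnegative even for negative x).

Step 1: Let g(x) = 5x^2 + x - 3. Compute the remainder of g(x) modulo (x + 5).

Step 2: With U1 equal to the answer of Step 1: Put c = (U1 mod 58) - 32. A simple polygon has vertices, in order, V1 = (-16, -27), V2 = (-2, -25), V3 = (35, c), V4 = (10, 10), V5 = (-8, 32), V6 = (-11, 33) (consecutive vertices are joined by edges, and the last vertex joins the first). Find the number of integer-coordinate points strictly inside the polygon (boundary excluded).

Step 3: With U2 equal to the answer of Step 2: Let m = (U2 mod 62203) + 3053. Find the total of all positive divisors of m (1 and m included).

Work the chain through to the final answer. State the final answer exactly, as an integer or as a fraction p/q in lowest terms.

Step 1: remainder = value at the root: 5*(-5)^2 + 1*(-5)^1 - 3 = (125) + (-5) + (-3) = 117; answer 117
Step 2: U1 = 117; c = -31; cross terms: (-16*-25 - -2*-27)=346, (-2*-31 - 35*-25)=937, (35*10 - 10*-31)=660, (10*32 - -8*10)=400, (-8*33 - -11*32)=88, (-11*-27 - -16*33)=825; twice the area = |3256| = 3256; area = 1628; boundary points = 2 + 1 + 1 + 2 + 1 + 5 = 12; strictly interior points = area - boundary/2 + 1 = 1623; answer 1623
Step 3: U2 = 1623; m = 4676; 4676 = 2^2 * 7 * 167; sigma = (1 + 2 + 4) * (1 + 7) * (1 + 167) = 7 * 8 * 168 = 9408; answer 9408

9408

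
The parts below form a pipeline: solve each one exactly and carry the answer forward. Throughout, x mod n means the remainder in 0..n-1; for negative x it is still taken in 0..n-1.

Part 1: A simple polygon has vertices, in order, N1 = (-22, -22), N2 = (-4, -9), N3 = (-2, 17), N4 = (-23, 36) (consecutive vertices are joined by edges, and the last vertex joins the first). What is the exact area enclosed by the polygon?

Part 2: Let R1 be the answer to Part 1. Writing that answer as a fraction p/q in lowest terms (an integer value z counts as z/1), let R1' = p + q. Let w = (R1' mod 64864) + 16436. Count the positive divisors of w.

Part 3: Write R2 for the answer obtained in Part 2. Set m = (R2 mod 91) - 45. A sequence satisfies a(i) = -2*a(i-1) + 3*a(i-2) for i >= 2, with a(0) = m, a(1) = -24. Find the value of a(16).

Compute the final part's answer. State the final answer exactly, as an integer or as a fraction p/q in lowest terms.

-182948601

Part 1: cross terms: (-22*-9 - -4*-22)=110, (-4*17 - -2*-9)=-86, (-2*36 - -23*17)=319, (-23*-22 - -22*36)=1298; twice the area = |1641| = 1641; area = 1641/2; answer 1641/2
Part 2: R1 = 1641/2; threaded value p + q = 1643; w = 18079; 18079 = 101 * 179; number of divisors = (1+1) * (1+1) = 4; answer 4
Part 3: R2 = 4; m = -41; a(2) = -2*(-24) + 3*(-41) = -75; iterating: a(2)=-75, a(3)=78, a(4)=-381, a(5)=996, a(6)=-3135, a(7)=9258, a(8)=-27921, a(9)=83616, a(10)=-250995, a(11)=752838, a(12)=-2258661, a(13)=6775836, a(14)=-20327655, a(15)=60982818, a(16)=-182948601; answer -182948601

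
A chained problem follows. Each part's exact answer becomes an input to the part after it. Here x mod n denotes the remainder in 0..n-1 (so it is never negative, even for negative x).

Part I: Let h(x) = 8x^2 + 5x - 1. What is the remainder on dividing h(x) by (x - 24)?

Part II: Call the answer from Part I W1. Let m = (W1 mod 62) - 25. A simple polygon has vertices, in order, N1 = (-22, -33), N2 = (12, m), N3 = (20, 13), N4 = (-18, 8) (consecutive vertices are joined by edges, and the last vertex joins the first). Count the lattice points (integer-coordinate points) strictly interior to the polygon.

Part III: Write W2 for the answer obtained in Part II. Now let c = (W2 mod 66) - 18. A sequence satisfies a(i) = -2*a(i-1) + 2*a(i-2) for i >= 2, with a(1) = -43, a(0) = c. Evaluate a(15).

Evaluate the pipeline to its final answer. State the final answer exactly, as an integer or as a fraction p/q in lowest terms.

-38556800

Part I: remainder = value at the root: 8*(24)^2 + 5*(24)^1 - 1 = (4608) + (120) + (-1) = 4727; answer 4727
Part II: W1 = 4727; m = -10; cross terms: (-22*-10 - 12*-33)=616, (12*13 - 20*-10)=356, (20*8 - -18*13)=394, (-18*-33 - -22*8)=770; twice the area = |2136| = 2136; area = 1068; boundary points = 1 + 1 + 1 + 1 = 4; strictly interior points = area - boundary/2 + 1 = 1067; answer 1067
Part III: W2 = 1067; c = -7; a(2) = -2*(-43) + 2*(-7) = 72; iterating: a(2)=72, a(3)=-230, a(4)=604, a(5)=-1668, a(6)=4544, a(7)=-12424, a(8)=33936, a(9)=-92720, a(10)=253312, a(11)=-692064, a(12)=1890752, a(13)=-5165632, a(14)=14112768, a(15)=-38556800; answer -38556800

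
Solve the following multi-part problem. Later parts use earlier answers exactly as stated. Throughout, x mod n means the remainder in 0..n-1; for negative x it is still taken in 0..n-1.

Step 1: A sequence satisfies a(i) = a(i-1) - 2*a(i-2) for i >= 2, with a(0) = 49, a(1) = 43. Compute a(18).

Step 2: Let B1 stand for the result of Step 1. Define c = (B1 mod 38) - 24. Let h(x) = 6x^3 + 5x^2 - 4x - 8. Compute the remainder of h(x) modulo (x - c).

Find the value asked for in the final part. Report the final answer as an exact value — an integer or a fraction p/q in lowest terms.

Step 1: a(2) = 1*(43) - 2*(49) = -55; iterating: a(2)=-55, a(3)=-141, a(4)=-31, a(5)=251, a(6)=313, a(7)=-189, a(8)=-815, a(9)=-437, a(10)=1193, a(11)=2067, a(12)=-319, a(13)=-4453, a(14)=-3815, a(15)=5091, a(16)=12721, a(17)=2539, a(18)=-22903; answer -22903
Step 2: B1 = -22903; c = -13; remainder = value at the root: 6*(-13)^3 + 5*(-13)^2 - 4*(-13)^1 - 8 = (-13182) + (845) + (52) + (-8) = -12293; answer -12293

-12293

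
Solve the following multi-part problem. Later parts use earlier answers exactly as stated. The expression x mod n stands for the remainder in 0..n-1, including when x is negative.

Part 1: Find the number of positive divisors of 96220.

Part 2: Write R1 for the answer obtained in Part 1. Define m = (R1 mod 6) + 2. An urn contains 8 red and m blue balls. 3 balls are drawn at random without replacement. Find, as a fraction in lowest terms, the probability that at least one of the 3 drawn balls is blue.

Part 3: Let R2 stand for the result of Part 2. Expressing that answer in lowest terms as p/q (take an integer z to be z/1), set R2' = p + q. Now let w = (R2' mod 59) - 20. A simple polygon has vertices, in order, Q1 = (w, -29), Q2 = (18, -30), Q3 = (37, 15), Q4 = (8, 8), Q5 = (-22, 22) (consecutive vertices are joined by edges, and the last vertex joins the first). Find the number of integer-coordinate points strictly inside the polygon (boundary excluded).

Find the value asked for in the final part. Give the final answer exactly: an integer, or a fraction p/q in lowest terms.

1454

Part 1: 96220 = 2^2 * 5 * 17 * 283; number of divisors = (2+1) * (1+1) * (1+1) * (1+1) = 24; answer 24
Part 2: R1 = 24; m = 2; total draws C(10,3) = 120; complement C(8,3) = 56; favorable 120 - 56 = 64; P = 8/15; answer 8/15
Part 3: R2 = 8/15; threaded value p + q = 23; w = 3; cross terms: (3*-30 - 18*-29)=432, (18*15 - 37*-30)=1380, (37*8 - 8*15)=176, (8*22 - -22*8)=352, (-22*-29 - 3*22)=572; twice the area = |2912| = 2912; area = 1456; boundary points = 1 + 1 + 1 + 2 + 1 = 6; strictly interior points = area - boundary/2 + 1 = 1454; answer 1454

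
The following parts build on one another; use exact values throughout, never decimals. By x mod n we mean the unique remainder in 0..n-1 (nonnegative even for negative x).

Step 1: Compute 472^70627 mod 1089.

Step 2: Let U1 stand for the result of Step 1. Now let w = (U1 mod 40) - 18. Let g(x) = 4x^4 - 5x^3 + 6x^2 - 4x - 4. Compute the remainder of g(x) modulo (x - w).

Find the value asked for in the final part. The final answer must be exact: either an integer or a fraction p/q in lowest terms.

Step 1: squarings mod 1089: 472^1=472, 472^2=628, 472^4=166, 472^8=331, 472^16=661, 472^32=232, 472^64=463, 472^128=925, 472^256=760, 472^512=430, 472^1024=859, 472^2048=628, 472^4096=166, 472^8192=331, 472^16384=661, 472^32768=232, 472^65536=463; 472^70627 = 472^1 * 472^2 * 472^32 * 472^64 * 472^128 * 472^256 * 472^512 * 472^4096 * 472^65536 = 769 (mod 1089); answer 769
Step 2: U1 = 769; w = -9; remainder = value at the root: 4*(-9)^4 - 5*(-9)^3 + 6*(-9)^2 - 4*(-9)^1 - 4 = (26244) + (3645) + (486) + (36) + (-4) = 30407; answer 30407

30407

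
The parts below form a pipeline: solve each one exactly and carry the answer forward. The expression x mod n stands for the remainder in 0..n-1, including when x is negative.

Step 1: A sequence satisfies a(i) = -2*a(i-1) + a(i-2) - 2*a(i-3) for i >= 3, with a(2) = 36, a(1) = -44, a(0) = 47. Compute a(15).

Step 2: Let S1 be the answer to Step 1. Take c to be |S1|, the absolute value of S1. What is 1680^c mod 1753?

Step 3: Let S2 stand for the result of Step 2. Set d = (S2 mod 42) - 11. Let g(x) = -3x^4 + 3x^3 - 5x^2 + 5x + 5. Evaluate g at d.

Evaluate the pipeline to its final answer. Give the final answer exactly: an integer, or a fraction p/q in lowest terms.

-40475

Step 1: a(3) = -2*(36) + 1*(-44) - 2*(47) = -210; iterating: a(3)=-210, a(4)=544, a(5)=-1370, a(6)=3704, a(7)=-9866, a(8)=26176, a(9)=-69626, a(10)=185160, a(11)=-492298, a(12)=1309008, a(13)=-3480634, a(14)=9254872, a(15)=-24608394; answer -24608394
Step 2: S1 = -24608394; c = 24608394; squarings mod 1753: 1680^1=1680, 1680^2=70, 1680^4=1394, 1680^8=912, 1680^16=822, 1680^32=779, 1680^64=303, 1680^128=653, 1680^256=430, 1680^512=835, 1680^1024=1284, 1680^2048=836, 1680^4096=1202, 1680^8192=332, 1680^16384=1538, 1680^32768=647, 1680^65536=1395, 1680^131072=195, 1680^262144=1212, 1680^524288=1683, 1680^1048576=1394, 1680^2097152=912, 1680^4194304=822, 1680^8388608=779, 1680^16777216=303; 1680^24608394 = 1680^2 * 1680^8 * 1680^128 * 1680^512 * 1680^1024 * 1680^2048 * 1680^4096 * 1680^8192 * 1680^16384 * 1680^65536 * 1680^131072 * 1680^262144 * 1680^1048576 * 1680^2097152 * 1680^4194304 * 1680^16777216 = 1198 (mod 1753); answer 1198
Step 3: S2 = 1198; d = 11; -3*(11)^4 + 3*(11)^3 - 5*(11)^2 + 5*(11)^1 + 5 = (-43923) + (3993) + (-605) + (55) + (5) = -40475; answer -40475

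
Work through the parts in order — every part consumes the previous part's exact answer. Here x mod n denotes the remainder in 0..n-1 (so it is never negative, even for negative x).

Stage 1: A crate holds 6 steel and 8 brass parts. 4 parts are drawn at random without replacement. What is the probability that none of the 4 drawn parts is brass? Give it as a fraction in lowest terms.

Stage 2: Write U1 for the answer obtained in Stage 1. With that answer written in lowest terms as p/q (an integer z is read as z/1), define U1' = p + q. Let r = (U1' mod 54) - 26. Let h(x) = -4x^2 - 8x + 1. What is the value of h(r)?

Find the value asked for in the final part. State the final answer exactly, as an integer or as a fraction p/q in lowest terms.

Stage 1: total draws C(14,4) = 1001; favorable C(6,4) = 15; P = 15/1001; answer 15/1001
Stage 2: U1 = 15/1001; threaded value p + q = 1016; r = 18; -4*(18)^2 - 8*(18)^1 + 1 = (-1296) + (-144) + (1) = -1439; answer -1439

-1439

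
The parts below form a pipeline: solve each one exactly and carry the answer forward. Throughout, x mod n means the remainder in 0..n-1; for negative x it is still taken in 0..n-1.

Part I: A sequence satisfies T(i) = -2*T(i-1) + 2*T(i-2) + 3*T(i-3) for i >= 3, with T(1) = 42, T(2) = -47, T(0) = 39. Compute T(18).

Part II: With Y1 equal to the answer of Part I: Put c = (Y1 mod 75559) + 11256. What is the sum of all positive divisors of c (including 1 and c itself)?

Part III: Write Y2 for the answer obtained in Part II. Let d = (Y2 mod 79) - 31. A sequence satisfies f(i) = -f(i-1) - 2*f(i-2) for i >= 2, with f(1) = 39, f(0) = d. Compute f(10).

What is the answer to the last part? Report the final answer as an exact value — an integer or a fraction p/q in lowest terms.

Part I: T(3) = -2*(-47) + 2*(42) + 3*(39) = 295; iterating: T(3)=295, T(4)=-558, T(5)=1565, T(6)=-3361, T(7)=8178, T(8)=-18383, T(9)=43039, T(10)=-98310, T(11)=227549, T(12)=-522601, T(13)=1205370, T(14)=-2773295, T(15)=6389527, T(16)=-14709534, T(17)=33878237, T(18)=-78006961; answer -78006961
Part II: Y1 = -78006961; c = 56742; 56742 = 2 * 3 * 7^2 * 193; sigma = (1 + 2) * (1 + 3) * (1 + 7 + 49) * (1 + 193) = 3 * 4 * 57 * 194 = 132696; answer 132696
Part III: Y2 = 132696; d = 24; f(2) = -1*(39) - 2*(24) = -87; iterating: f(2)=-87, f(3)=9, f(4)=165, f(5)=-183, f(6)=-147, f(7)=513, f(8)=-219, f(9)=-807, f(10)=1245; answer 1245

1245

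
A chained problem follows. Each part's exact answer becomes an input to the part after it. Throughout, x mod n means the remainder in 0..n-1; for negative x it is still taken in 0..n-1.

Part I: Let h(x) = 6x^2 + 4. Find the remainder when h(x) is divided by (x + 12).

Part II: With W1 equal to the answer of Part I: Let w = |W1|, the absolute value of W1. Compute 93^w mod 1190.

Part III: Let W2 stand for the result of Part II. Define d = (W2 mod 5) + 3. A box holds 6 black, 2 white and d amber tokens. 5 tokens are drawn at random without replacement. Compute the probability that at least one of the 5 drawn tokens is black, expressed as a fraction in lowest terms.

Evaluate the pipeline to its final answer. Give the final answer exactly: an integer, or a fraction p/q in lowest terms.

Part I: remainder = value at the root: 6*(-12)^2 + 4 = (864) + (4) = 868; answer 868
Part II: W1 = 868; w = 868; squarings mod 1190: 93^1=93, 93^2=319, 93^4=611, 93^8=851, 93^16=681, 93^32=851, 93^64=681, 93^128=851, 93^256=681, 93^512=851; 93^868 = 93^4 * 93^32 * 93^64 * 93^256 * 93^512 = 611 (mod 1190); answer 611
Part III: W2 = 611; d = 4; total draws C(12,5) = 792; complement C(6,5) = 6; favorable 792 - 6 = 786; P = 131/132; answer 131/132

131/132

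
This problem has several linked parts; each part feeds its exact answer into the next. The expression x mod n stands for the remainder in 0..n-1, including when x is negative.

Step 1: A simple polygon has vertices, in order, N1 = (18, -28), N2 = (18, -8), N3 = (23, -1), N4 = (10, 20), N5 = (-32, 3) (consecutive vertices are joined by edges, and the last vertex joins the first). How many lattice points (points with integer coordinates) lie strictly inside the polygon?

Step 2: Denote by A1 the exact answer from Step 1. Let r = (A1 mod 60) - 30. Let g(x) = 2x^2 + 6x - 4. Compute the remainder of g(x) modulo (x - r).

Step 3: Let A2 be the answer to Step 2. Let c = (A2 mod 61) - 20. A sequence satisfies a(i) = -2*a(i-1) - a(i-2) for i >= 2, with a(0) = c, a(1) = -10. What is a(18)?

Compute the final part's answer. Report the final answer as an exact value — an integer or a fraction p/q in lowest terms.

-262

Step 1: cross terms: (18*-8 - 18*-28)=360, (18*-1 - 23*-8)=166, (23*20 - 10*-1)=470, (10*3 - -32*20)=670, (-32*-28 - 18*3)=842; twice the area = |2508| = 2508; area = 1254; boundary points = 20 + 1 + 1 + 1 + 1 = 24; strictly interior points = area - boundary/2 + 1 = 1243; answer 1243
Step 2: A1 = 1243; r = 13; remainder = value at the root: 2*(13)^2 + 6*(13)^1 - 4 = (338) + (78) + (-4) = 412; answer 412
Step 3: A2 = 412; c = 26; a(2) = -2*(-10) - 1*(26) = -6; iterating: a(2)=-6, a(3)=22, a(4)=-38, a(5)=54, a(6)=-70, a(7)=86, a(8)=-102, a(9)=118, a(10)=-134, a(11)=150, a(12)=-166, a(13)=182, a(14)=-198, a(15)=214, a(16)=-230, a(17)=246, a(18)=-262; answer -262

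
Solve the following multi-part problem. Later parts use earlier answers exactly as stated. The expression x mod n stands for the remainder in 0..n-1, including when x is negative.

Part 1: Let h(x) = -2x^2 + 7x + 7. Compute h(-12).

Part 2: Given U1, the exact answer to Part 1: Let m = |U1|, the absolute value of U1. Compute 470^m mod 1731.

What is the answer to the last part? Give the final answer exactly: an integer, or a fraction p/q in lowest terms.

Part 1: -2*(-12)^2 + 7*(-12)^1 + 7 = (-288) + (-84) + (7) = -365; answer -365
Part 2: U1 = -365; m = 365; squarings mod 1731: 470^1=470, 470^2=1063, 470^4=1357, 470^8=1396, 470^16=1441, 470^32=1012, 470^64=1123, 470^128=961, 470^256=898; 470^365 = 470^1 * 470^4 * 470^8 * 470^32 * 470^64 * 470^256 = 1526 (mod 1731); answer 1526

1526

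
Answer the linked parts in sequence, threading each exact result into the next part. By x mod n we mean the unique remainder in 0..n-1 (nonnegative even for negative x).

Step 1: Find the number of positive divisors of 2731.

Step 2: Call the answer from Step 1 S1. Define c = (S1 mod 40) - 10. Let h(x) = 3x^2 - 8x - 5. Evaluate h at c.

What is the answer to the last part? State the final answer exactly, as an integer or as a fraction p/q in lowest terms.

Step 1: 2731 is prime, so its only divisors are 1 and 2731; count = 2; answer 2
Step 2: S1 = 2; c = -8; 3*(-8)^2 - 8*(-8)^1 - 5 = (192) + (64) + (-5) = 251; answer 251

251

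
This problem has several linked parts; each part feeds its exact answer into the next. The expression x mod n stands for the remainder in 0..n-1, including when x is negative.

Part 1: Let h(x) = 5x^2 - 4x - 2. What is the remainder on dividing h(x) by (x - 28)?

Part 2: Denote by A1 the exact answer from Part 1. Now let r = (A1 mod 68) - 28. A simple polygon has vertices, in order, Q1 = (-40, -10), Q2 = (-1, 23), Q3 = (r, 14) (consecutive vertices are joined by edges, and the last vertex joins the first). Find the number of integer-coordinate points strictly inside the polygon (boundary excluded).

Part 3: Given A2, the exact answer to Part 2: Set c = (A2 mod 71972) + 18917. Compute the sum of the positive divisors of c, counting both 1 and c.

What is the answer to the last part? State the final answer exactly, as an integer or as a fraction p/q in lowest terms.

Part 1: remainder = value at the root: 5*(28)^2 - 4*(28)^1 - 2 = (3920) + (-112) + (-2) = 3806; answer 3806
Part 2: A1 = 3806; r = 38; cross terms: (-40*23 - -1*-10)=-930, (-1*14 - 38*23)=-888, (38*-10 - -40*14)=180; twice the area = |-1638| = 1638; area = 819; boundary points = 3 + 3 + 6 = 12; strictly interior points = area - boundary/2 + 1 = 814; answer 814
Part 3: A2 = 814; c = 19731; 19731 = 3 * 6577; sigma = (1 + 3) * (1 + 6577) = 4 * 6578 = 26312; answer 26312

26312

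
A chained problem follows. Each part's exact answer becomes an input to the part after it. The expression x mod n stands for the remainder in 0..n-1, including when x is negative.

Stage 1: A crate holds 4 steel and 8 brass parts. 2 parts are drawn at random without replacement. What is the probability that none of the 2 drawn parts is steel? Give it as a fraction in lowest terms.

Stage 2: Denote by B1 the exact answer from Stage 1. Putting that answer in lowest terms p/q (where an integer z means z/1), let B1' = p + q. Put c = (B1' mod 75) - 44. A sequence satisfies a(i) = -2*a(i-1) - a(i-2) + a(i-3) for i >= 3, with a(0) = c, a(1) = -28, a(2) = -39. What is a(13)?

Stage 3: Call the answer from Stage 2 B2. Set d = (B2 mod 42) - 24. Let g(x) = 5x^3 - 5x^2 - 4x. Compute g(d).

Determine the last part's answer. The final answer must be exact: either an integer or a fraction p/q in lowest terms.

Stage 1: total draws C(12,2) = 66; favorable C(8,2) = 28; P = 14/33; answer 14/33
Stage 2: B1 = 14/33; threaded value p + q = 47; c = 3; a(3) = -2*(-39) - 1*(-28) + 1*(3) = 109; iterating: a(3)=109, a(4)=-207, a(5)=266, a(6)=-216, a(7)=-41, a(8)=564, a(9)=-1303, a(10)=2001, a(11)=-2135, a(12)=966, a(13)=2204; answer 2204
Stage 3: B2 = 2204; d = -4; 5*(-4)^3 - 5*(-4)^2 - 4*(-4)^1 = (-320) + (-80) + (16) = -384; answer -384

-384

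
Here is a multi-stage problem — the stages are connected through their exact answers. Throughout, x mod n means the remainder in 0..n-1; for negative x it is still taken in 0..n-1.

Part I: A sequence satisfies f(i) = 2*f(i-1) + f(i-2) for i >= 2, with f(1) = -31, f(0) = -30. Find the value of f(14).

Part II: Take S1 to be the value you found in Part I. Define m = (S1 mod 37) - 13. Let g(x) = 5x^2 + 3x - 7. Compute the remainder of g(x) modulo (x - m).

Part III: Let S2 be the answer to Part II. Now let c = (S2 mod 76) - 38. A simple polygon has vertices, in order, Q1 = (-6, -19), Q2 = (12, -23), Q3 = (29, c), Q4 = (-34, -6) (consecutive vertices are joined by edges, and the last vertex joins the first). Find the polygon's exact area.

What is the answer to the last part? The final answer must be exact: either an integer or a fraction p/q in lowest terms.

2527/2

Part I: f(2) = 2*(-31) + 1*(-30) = -92; iterating: f(2)=-92, f(3)=-215, f(4)=-522, f(5)=-1259, f(6)=-3040, f(7)=-7339, f(8)=-17718, f(9)=-42775, f(10)=-103268, f(11)=-249311, f(12)=-601890, f(13)=-1453091, f(14)=-3508072; answer -3508072
Part II: S1 = -3508072; m = -4; remainder = value at the root: 5*(-4)^2 + 3*(-4)^1 - 7 = (80) + (-12) + (-7) = 61; answer 61
Part III: S2 = 61; c = 23; cross terms: (-6*-23 - 12*-19)=366, (12*23 - 29*-23)=943, (29*-6 - -34*23)=608, (-34*-19 - -6*-6)=610; twice the area = |2527| = 2527; area = 2527/2; answer 2527/2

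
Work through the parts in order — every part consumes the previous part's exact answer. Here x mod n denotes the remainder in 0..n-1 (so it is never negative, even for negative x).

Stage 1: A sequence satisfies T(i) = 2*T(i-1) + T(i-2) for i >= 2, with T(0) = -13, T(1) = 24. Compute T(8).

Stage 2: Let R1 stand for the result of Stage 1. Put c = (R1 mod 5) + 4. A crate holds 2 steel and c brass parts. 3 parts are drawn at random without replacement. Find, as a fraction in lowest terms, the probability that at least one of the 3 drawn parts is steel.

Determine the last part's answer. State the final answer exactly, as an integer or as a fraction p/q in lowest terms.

4/5

Stage 1: T(2) = 2*(24) + 1*(-13) = 35; iterating: T(2)=35, T(3)=94, T(4)=223, T(5)=540, T(6)=1303, T(7)=3146, T(8)=7595; answer 7595
Stage 2: R1 = 7595; c = 4; total draws C(6,3) = 20; complement C(4,3) = 4; favorable 20 - 4 = 16; P = 4/5; answer 4/5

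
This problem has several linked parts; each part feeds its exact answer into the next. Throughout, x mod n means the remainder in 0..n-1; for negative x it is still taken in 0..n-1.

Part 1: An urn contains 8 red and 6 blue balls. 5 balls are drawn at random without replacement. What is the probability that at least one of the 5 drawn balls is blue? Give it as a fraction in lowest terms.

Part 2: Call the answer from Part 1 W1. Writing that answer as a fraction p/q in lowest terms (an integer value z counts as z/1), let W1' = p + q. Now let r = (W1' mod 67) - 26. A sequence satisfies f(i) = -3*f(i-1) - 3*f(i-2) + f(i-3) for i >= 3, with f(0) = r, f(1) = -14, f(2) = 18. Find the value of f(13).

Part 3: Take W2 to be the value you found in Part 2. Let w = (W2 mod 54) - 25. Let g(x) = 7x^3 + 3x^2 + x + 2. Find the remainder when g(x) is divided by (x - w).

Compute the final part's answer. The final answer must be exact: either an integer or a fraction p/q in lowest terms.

-63523

Part 1: total draws C(14,5) = 2002; complement C(8,5) = 56; favorable 2002 - 56 = 1946; P = 139/143; answer 139/143
Part 2: W1 = 139/143; threaded value p + q = 282; r = -12; f(3) = -3*(18) - 3*(-14) + 1*(-12) = -24; iterating: f(3)=-24, f(4)=4, f(5)=78, f(6)=-270, f(7)=580, f(8)=-852, f(9)=546, f(10)=1498, f(11)=-6984, f(12)=17004, f(13)=-28562; answer -28562
Part 3: W2 = -28562; w = -21; remainder = value at the root: 7*(-21)^3 + 3*(-21)^2 + 1*(-21)^1 + 2 = (-64827) + (1323) + (-21) + (2) = -63523; answer -63523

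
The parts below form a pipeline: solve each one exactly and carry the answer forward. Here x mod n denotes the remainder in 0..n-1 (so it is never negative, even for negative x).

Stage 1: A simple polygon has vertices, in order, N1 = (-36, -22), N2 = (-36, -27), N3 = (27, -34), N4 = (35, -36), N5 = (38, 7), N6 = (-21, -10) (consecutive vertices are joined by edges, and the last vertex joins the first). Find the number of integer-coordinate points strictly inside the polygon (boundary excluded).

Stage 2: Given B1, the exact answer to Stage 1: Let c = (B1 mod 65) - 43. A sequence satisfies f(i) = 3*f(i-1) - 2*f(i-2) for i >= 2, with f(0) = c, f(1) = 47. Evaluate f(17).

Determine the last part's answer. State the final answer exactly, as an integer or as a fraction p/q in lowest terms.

Stage 1: cross terms: (-36*-27 - -36*-22)=180, (-36*-34 - 27*-27)=1953, (27*-36 - 35*-34)=218, (35*7 - 38*-36)=1613, (38*-10 - -21*7)=-233, (-21*-22 - -36*-10)=102; twice the area = |3833| = 3833; area = 3833/2; boundary points = 5 + 7 + 2 + 1 + 1 + 3 = 19; strictly interior points = area - boundary/2 + 1 = 1908; answer 1908
Stage 2: B1 = 1908; c = -20; f(2) = 3*(47) - 2*(-20) = 181; iterating: f(2)=181, f(3)=449, f(4)=985, f(5)=2057, f(6)=4201, f(7)=8489, f(8)=17065, f(9)=34217, f(10)=68521, f(11)=137129, f(12)=274345, f(13)=548777, f(14)=1097641, f(15)=2195369, f(16)=4390825, f(17)=8781737; answer 8781737

8781737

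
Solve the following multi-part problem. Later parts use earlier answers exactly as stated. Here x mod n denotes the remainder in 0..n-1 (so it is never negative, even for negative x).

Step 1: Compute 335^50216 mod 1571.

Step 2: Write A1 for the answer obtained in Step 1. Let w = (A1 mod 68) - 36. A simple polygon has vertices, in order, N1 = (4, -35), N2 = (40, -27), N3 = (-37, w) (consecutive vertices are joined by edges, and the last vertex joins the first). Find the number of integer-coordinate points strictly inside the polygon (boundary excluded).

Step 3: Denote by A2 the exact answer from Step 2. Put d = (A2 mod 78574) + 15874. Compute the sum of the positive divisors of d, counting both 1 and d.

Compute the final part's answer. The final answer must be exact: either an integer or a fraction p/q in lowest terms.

32760

Step 1: squarings mod 1571: 335^1=335, 335^2=684, 335^4=1269, 335^8=86, 335^16=1112, 335^32=167, 335^64=1182, 335^128=505, 335^256=523, 335^512=175, 335^1024=776, 335^2048=483, 335^4096=781, 335^8192=413, 335^16384=901, 335^32768=1165; 335^50216 = 335^8 * 335^32 * 335^1024 * 335^16384 * 335^32768 = 1421 (mod 1571); answer 1421
Step 2: A1 = 1421; w = 25; cross terms: (4*-27 - 40*-35)=1292, (40*25 - -37*-27)=1, (-37*-35 - 4*25)=1195; twice the area = |2488| = 2488; area = 1244; boundary points = 4 + 1 + 1 = 6; strictly interior points = area - boundary/2 + 1 = 1242; answer 1242
Step 3: A2 = 1242; d = 17116; 17116 = 2^2 * 11 * 389; sigma = (1 + 2 + 4) * (1 + 11) * (1 + 389) = 7 * 12 * 390 = 32760; answer 32760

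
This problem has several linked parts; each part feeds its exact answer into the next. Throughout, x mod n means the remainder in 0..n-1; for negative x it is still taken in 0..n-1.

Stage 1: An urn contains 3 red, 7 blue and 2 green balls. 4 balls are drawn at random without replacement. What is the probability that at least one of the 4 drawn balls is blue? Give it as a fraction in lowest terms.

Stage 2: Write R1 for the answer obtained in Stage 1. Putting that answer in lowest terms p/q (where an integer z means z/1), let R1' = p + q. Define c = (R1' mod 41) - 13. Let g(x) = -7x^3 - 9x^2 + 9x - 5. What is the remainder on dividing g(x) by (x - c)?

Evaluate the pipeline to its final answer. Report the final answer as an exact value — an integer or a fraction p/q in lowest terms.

-59425

Stage 1: total draws C(12,4) = 495; complement C(5,4) = 5; favorable 495 - 5 = 490; P = 98/99; answer 98/99
Stage 2: R1 = 98/99; threaded value p + q = 197; c = 20; remainder = value at the root: -7*(20)^3 - 9*(20)^2 + 9*(20)^1 - 5 = (-56000) + (-3600) + (180) + (-5) = -59425; answer -59425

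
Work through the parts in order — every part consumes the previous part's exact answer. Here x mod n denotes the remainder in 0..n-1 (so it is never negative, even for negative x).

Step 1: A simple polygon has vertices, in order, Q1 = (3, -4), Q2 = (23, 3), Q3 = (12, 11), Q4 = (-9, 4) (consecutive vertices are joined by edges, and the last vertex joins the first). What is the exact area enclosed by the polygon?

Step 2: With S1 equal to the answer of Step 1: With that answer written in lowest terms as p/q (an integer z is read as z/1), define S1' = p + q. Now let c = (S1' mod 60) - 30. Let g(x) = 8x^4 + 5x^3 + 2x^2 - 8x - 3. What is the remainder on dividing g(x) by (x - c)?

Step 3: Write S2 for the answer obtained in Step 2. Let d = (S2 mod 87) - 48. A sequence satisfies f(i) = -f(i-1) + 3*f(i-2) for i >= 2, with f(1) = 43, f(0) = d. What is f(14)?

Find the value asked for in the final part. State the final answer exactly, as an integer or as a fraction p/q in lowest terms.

Step 1: cross terms: (3*3 - 23*-4)=101, (23*11 - 12*3)=217, (12*4 - -9*11)=147, (-9*-4 - 3*4)=24; twice the area = |489| = 489; area = 489/2; answer 489/2
Step 2: S1 = 489/2; threaded value p + q = 491; c = -19; remainder = value at the root: 8*(-19)^4 + 5*(-19)^3 + 2*(-19)^2 - 8*(-19)^1 - 3 = (1042568) + (-34295) + (722) + (152) + (-3) = 1009144; answer 1009144
Step 3: S2 = 1009144; d = -17; f(2) = -1*(43) + 3*(-17) = -94; iterating: f(2)=-94, f(3)=223, f(4)=-505, f(5)=1174, f(6)=-2689, f(7)=6211, f(8)=-14278, f(9)=32911, f(10)=-75745, f(11)=174478, f(12)=-401713, f(13)=925147, f(14)=-2130286; answer -2130286

-2130286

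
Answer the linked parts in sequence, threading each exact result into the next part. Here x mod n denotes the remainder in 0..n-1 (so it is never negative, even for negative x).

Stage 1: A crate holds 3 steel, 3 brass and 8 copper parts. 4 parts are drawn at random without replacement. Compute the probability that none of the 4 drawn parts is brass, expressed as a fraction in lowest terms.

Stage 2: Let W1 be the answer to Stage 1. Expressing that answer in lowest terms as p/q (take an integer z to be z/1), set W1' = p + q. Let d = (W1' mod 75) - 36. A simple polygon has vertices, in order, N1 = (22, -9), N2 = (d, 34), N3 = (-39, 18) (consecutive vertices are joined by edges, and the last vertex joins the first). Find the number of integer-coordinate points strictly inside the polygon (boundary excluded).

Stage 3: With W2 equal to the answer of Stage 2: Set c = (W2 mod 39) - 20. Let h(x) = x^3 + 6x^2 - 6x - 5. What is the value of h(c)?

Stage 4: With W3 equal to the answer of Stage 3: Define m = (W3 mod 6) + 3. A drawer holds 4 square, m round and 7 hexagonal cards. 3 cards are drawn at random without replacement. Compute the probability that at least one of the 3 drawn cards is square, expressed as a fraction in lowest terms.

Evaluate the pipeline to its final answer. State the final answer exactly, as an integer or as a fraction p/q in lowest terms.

514/969

Stage 1: total draws C(14,4) = 1001; favorable C(11,4) = 330; P = 30/91; answer 30/91
Stage 2: W1 = 30/91; threaded value p + q = 121; d = 10; cross terms: (22*34 - 10*-9)=838, (10*18 - -39*34)=1506, (-39*-9 - 22*18)=-45; twice the area = |2299| = 2299; area = 2299/2; boundary points = 1 + 1 + 1 = 3; strictly interior points = area - boundary/2 + 1 = 1149; answer 1149
Stage 3: W2 = 1149; c = -2; 1*(-2)^3 + 6*(-2)^2 - 6*(-2)^1 - 5 = (-8) + (24) + (12) + (-5) = 23; answer 23
Stage 4: W3 = 23; m = 8; total draws C(19,3) = 969; complement C(15,3) = 455; favorable 969 - 455 = 514; P = 514/969; answer 514/969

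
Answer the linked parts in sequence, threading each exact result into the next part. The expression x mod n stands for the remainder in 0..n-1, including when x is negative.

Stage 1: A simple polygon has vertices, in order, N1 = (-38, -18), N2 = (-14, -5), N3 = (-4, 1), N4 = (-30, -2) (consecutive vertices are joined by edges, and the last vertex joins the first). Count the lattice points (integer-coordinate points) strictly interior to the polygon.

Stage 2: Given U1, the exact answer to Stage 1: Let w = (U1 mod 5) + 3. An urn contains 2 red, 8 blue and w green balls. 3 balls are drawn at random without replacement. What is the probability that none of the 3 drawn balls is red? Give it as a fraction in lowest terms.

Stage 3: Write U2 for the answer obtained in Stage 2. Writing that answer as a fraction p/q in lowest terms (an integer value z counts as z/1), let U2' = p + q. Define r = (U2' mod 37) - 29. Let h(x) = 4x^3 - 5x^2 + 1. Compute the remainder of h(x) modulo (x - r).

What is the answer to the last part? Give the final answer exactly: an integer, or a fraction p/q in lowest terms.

Stage 1: cross terms: (-38*-5 - -14*-18)=-62, (-14*1 - -4*-5)=-34, (-4*-2 - -30*1)=38, (-30*-18 - -38*-2)=464; twice the area = |406| = 406; area = 203; boundary points = 1 + 2 + 1 + 8 = 12; strictly interior points = area - boundary/2 + 1 = 198; answer 198
Stage 2: U1 = 198; w = 6; total draws C(16,3) = 560; favorable C(14,3) = 364; P = 13/20; answer 13/20
Stage 3: U2 = 13/20; threaded value p + q = 33; r = 4; remainder = value at the root: 4*(4)^3 - 5*(4)^2 + 1 = (256) + (-80) + (1) = 177; answer 177

177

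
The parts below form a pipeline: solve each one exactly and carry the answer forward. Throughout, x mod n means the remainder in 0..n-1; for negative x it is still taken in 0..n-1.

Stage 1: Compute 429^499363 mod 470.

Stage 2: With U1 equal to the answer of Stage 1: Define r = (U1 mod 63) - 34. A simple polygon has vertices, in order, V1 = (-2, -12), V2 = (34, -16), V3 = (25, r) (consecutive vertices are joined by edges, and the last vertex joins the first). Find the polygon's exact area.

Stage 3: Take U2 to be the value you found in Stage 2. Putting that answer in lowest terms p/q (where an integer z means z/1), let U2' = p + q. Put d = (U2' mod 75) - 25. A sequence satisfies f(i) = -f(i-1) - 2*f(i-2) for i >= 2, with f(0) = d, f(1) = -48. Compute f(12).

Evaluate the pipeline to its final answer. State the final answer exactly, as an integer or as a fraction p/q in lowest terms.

Stage 1: squarings mod 470: 429^1=429, 429^2=271, 429^4=121, 429^8=71, 429^16=341, 429^32=191, 429^64=291, 429^128=81, 429^256=451, 429^512=361, 429^1024=131, 429^2048=241, 429^4096=271, 429^8192=121, 429^16384=71, 429^32768=341, 429^65536=191, 429^131072=291, 429^262144=81; 429^499363 = 429^1 * 429^2 * 429^32 * 429^128 * 429^512 * 429^1024 * 429^2048 * 429^4096 * 429^32768 * 429^65536 * 429^131072 * 429^262144 = 159 (mod 470); answer 159
Stage 2: U1 = 159; r = -1; cross terms: (-2*-16 - 34*-12)=440, (34*-1 - 25*-16)=366, (25*-12 - -2*-1)=-302; twice the area = |504| = 504; area = 252; answer 252
Stage 3: U2 = 252; threaded value p + q = 253; d = 3; f(2) = -1*(-48) - 2*(3) = 42; iterating: f(2)=42, f(3)=54, f(4)=-138, f(5)=30, f(6)=246, f(7)=-306, f(8)=-186, f(9)=798, f(10)=-426, f(11)=-1170, f(12)=2022; answer 2022

2022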